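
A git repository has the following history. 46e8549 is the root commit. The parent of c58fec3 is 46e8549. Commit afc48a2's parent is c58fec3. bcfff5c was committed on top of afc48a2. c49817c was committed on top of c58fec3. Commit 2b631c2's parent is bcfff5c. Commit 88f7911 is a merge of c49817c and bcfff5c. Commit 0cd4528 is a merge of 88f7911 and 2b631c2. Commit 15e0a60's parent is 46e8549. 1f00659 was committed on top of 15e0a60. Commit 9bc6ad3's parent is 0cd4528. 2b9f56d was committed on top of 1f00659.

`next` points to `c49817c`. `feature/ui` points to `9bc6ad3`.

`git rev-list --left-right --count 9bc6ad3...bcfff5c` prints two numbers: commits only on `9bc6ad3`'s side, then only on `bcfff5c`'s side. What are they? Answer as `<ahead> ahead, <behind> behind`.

Reachable from 9bc6ad3: {0cd4528, 2b631c2, 46e8549, 88f7911, 9bc6ad3, afc48a2, bcfff5c, c49817c, c58fec3}.
Reachable from bcfff5c: {46e8549, afc48a2, bcfff5c, c58fec3}.
Only in 9bc6ad3's history (ahead): {0cd4528, 2b631c2, 88f7911, 9bc6ad3, c49817c} — 5.
Only in bcfff5c's history (behind): {} — 0.

5 ahead, 0 behind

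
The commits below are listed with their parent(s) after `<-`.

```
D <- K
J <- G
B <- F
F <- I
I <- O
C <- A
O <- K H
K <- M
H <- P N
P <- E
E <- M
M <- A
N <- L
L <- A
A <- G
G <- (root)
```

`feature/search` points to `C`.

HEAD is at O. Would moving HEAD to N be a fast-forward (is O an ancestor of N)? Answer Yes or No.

A fast-forward from O to N is possible iff O is an ancestor of N.
Ancestors of N: {A, G, L, N}.
O is not among them, so fast-forward is not possible.

No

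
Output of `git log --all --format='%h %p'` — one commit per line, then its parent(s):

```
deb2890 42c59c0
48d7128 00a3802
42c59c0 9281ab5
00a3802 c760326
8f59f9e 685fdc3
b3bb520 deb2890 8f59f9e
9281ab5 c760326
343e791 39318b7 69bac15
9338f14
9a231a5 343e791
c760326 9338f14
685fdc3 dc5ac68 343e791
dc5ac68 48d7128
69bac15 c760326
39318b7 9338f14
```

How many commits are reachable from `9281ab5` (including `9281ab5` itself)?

Walking parent pointers from 9281ab5: reachable set = {9281ab5, 9338f14, c760326}.
That is 3 commits.

3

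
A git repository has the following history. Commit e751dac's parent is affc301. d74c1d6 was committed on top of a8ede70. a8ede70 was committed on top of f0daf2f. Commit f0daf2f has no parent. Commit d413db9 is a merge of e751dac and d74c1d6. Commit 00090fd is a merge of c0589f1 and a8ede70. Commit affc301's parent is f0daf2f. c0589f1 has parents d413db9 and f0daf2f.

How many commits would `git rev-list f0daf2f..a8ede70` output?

Reachable from a8ede70: {a8ede70, f0daf2f}.
Reachable from f0daf2f: {f0daf2f}.
In a8ede70's history but not f0daf2f's: {a8ede70} — 1 commit.

1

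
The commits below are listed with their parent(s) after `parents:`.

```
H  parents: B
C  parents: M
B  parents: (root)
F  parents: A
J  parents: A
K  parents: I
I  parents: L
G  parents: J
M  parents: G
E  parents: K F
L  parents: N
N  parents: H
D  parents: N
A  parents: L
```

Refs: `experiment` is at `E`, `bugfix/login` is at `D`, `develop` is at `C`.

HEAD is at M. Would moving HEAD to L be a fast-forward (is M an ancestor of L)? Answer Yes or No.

No

A fast-forward from M to L is possible iff M is an ancestor of L.
Ancestors of L: {B, H, L, N}.
M is not among them, so fast-forward is not possible.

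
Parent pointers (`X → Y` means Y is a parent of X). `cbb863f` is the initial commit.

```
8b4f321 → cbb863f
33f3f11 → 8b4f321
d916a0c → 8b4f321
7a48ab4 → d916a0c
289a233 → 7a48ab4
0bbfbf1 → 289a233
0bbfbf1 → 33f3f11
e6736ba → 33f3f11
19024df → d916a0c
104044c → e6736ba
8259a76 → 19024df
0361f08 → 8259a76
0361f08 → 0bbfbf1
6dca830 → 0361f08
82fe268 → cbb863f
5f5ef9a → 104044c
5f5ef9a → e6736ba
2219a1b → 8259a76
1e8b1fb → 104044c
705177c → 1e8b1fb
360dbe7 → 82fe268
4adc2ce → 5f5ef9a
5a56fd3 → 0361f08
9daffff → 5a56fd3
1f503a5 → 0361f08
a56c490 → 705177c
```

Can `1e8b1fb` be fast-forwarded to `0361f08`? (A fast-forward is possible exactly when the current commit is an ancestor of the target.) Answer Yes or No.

A fast-forward from 1e8b1fb to 0361f08 is possible iff 1e8b1fb is an ancestor of 0361f08.
Ancestors of 0361f08: {0361f08, 0bbfbf1, 19024df, 289a233, 33f3f11, 7a48ab4, 8259a76, 8b4f321, cbb863f, d916a0c}.
1e8b1fb is not among them, so fast-forward is not possible.

No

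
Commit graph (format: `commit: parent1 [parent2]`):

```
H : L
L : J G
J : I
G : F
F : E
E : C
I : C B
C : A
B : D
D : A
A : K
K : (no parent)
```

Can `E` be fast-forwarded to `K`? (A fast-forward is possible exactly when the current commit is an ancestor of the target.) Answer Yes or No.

No

A fast-forward from E to K is possible iff E is an ancestor of K.
Ancestors of K: {K}.
E is not among them, so fast-forward is not possible.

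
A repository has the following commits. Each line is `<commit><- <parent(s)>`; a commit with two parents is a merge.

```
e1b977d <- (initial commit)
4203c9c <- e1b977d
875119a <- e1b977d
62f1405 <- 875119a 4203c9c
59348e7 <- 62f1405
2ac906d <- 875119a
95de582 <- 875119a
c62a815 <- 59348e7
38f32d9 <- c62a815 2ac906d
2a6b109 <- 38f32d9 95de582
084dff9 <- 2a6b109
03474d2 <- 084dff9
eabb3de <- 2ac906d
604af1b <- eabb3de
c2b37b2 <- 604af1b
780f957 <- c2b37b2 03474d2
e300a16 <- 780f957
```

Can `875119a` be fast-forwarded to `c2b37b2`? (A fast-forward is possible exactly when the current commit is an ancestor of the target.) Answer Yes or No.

Yes

A fast-forward from 875119a to c2b37b2 is possible iff 875119a is an ancestor of c2b37b2.
Ancestors of c2b37b2: {2ac906d, 604af1b, 875119a, c2b37b2, e1b977d, eabb3de}.
875119a is among them, so fast-forward is possible.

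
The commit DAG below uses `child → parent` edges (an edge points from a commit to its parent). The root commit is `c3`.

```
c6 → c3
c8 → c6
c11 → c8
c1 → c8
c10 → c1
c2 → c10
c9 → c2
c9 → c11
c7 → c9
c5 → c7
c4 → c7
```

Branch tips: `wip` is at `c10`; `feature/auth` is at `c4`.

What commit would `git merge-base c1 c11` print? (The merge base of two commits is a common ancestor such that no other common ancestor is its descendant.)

Ancestors of c1: {c1, c3, c6, c8}.
Ancestors of c11: {c11, c3, c6, c8}.
Common ancestors: {c3, c6, c8}.
Among these, c8 is not an ancestor of any other common ancestor — it is the merge base.

c8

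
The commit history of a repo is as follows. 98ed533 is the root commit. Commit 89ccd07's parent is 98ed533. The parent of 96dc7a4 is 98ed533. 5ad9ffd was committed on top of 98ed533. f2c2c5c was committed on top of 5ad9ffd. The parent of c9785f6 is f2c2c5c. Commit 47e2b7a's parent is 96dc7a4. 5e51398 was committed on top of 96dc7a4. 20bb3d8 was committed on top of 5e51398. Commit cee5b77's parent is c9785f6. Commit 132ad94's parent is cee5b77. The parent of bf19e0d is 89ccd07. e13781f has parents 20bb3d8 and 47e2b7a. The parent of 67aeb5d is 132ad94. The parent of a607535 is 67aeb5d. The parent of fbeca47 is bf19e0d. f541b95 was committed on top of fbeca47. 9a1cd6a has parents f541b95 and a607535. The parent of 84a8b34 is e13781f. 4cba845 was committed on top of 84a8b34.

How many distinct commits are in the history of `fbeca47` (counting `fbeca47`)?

Walking parent pointers from fbeca47: reachable set = {89ccd07, 98ed533, bf19e0d, fbeca47}.
That is 4 commits.

4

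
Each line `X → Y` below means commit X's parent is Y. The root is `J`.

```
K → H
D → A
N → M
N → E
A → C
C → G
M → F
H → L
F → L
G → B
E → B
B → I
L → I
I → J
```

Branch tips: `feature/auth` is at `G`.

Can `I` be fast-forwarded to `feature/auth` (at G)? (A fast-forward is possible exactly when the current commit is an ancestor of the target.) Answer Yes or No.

Yes

A fast-forward from I to G is possible iff I is an ancestor of G.
Ancestors of G: {B, G, I, J}.
I is among them, so fast-forward is possible.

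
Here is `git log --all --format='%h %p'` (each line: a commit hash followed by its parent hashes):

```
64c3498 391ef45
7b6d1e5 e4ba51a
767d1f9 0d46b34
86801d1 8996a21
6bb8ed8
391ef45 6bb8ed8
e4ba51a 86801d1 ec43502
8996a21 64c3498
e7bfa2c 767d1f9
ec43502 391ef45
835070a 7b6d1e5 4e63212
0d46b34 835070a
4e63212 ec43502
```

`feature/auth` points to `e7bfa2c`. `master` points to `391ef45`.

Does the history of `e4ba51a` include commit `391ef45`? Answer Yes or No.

Ancestors of e4ba51a (commits reachable by following parents): {391ef45, 64c3498, 6bb8ed8, 86801d1, 8996a21, e4ba51a, ec43502}.
391ef45 is in that set, so it is an ancestor of e4ba51a.

Yes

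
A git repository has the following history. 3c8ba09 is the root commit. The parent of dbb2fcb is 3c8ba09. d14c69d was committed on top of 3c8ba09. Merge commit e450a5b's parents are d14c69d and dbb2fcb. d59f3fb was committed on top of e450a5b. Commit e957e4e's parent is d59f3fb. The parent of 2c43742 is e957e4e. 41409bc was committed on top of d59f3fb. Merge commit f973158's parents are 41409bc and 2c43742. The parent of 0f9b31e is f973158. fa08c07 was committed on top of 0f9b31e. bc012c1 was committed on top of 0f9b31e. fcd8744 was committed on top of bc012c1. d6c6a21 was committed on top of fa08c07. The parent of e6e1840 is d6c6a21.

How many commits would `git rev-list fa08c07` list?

11

Walking parent pointers from fa08c07: reachable set = {0f9b31e, 2c43742, 3c8ba09, 41409bc, d14c69d, d59f3fb, dbb2fcb, e450a5b, e957e4e, f973158, fa08c07}.
That is 11 commits.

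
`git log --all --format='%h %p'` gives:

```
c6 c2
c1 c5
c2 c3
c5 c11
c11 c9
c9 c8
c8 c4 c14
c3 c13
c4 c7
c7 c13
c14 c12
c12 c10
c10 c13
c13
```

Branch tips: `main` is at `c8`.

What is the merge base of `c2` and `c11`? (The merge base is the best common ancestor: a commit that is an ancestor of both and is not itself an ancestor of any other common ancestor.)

c13

Ancestors of c2: {c13, c2, c3}.
Ancestors of c11: {c10, c11, c12, c13, c14, c4, c7, c8, c9}.
Common ancestors: {c13}.
The only common ancestor is c13, so it is the merge base.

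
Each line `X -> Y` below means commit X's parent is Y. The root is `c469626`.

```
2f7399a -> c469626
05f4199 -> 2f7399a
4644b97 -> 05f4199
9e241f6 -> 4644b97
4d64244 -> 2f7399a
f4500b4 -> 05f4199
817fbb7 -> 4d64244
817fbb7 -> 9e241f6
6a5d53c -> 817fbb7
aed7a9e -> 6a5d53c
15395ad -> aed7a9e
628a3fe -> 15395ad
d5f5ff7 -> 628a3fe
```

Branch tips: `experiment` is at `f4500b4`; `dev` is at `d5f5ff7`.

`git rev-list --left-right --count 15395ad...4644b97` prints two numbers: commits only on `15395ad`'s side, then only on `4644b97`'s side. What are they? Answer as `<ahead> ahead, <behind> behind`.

Reachable from 15395ad: {05f4199, 15395ad, 2f7399a, 4644b97, 4d64244, 6a5d53c, 817fbb7, 9e241f6, aed7a9e, c469626}.
Reachable from 4644b97: {05f4199, 2f7399a, 4644b97, c469626}.
Only in 15395ad's history (ahead): {15395ad, 4d64244, 6a5d53c, 817fbb7, 9e241f6, aed7a9e} — 6.
Only in 4644b97's history (behind): {} — 0.

6 ahead, 0 behind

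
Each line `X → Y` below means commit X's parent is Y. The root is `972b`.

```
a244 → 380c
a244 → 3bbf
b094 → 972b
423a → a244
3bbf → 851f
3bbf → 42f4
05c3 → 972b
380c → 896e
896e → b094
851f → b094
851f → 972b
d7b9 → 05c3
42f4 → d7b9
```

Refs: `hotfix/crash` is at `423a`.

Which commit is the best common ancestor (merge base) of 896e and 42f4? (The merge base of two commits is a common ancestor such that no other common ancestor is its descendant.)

Ancestors of 896e: {896e, 972b, b094}.
Ancestors of 42f4: {05c3, 42f4, 972b, d7b9}.
Common ancestors: {972b}.
The only common ancestor is 972b, so it is the merge base.

972b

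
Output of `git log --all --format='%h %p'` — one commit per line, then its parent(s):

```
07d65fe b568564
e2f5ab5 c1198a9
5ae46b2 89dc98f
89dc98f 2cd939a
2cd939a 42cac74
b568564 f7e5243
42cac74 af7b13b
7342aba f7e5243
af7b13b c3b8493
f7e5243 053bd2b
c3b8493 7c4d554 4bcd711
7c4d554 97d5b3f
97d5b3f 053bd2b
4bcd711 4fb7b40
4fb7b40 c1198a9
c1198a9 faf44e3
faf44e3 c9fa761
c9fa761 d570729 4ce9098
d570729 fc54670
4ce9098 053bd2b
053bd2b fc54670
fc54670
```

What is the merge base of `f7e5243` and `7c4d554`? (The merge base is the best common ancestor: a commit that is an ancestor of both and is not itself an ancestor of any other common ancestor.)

053bd2b

Ancestors of f7e5243: {053bd2b, f7e5243, fc54670}.
Ancestors of 7c4d554: {053bd2b, 7c4d554, 97d5b3f, fc54670}.
Common ancestors: {053bd2b, fc54670}.
Among these, 053bd2b is not an ancestor of any other common ancestor — it is the merge base.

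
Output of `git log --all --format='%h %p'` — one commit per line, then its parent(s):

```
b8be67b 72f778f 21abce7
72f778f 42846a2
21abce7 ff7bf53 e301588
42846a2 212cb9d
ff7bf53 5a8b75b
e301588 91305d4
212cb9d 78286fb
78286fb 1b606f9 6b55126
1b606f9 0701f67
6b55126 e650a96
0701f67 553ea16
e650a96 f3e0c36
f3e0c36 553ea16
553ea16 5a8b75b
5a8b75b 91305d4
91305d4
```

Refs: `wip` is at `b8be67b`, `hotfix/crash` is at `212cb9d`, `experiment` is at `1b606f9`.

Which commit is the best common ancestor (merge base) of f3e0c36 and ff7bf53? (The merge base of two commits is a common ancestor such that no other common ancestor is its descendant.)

Ancestors of f3e0c36: {553ea16, 5a8b75b, 91305d4, f3e0c36}.
Ancestors of ff7bf53: {5a8b75b, 91305d4, ff7bf53}.
Common ancestors: {5a8b75b, 91305d4}.
Among these, 5a8b75b is not an ancestor of any other common ancestor — it is the merge base.

5a8b75b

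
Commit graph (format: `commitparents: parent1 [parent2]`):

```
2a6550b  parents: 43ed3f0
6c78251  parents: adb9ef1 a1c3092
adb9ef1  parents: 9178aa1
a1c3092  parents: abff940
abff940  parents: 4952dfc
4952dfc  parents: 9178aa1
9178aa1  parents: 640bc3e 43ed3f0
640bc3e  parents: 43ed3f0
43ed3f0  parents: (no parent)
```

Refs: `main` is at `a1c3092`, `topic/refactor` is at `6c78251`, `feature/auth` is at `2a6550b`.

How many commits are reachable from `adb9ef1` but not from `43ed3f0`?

Reachable from adb9ef1: {43ed3f0, 640bc3e, 9178aa1, adb9ef1}.
Reachable from 43ed3f0: {43ed3f0}.
In adb9ef1's history but not 43ed3f0's: {640bc3e, 9178aa1, adb9ef1} — 3 commits.

3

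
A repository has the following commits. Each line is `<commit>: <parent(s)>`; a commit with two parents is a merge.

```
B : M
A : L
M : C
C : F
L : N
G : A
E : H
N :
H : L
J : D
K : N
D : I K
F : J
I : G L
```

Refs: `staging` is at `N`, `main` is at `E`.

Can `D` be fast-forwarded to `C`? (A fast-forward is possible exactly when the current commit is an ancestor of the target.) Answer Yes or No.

Yes

A fast-forward from D to C is possible iff D is an ancestor of C.
Ancestors of C: {A, C, D, F, G, I, J, K, L, N}.
D is among them, so fast-forward is possible.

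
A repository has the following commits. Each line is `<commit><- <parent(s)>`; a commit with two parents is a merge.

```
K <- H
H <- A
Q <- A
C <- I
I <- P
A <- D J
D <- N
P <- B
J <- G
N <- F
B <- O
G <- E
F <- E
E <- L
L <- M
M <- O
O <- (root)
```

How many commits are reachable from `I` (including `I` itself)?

4

Walking parent pointers from I: reachable set = {B, I, O, P}.
That is 4 commits.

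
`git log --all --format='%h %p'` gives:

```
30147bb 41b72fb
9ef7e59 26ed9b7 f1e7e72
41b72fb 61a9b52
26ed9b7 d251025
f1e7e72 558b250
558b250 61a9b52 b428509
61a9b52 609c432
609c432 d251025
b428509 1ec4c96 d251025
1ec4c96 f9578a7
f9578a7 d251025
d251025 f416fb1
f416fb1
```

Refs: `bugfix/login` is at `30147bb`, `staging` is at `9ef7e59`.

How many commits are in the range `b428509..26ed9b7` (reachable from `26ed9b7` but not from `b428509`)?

1

Reachable from 26ed9b7: {26ed9b7, d251025, f416fb1}.
Reachable from b428509: {1ec4c96, b428509, d251025, f416fb1, f9578a7}.
In 26ed9b7's history but not b428509's: {26ed9b7} — 1 commit.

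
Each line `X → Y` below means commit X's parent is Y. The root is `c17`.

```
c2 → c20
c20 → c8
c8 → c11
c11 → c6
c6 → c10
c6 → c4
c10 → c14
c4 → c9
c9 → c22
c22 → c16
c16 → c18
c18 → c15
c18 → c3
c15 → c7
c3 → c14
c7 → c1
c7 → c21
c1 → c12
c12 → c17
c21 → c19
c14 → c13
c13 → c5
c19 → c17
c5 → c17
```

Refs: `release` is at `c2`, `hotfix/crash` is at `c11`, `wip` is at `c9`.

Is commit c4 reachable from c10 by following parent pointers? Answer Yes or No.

Ancestors of c10: {c10, c13, c14, c17, c5}.
c4 is not in that set, so it is not an ancestor of c10.

No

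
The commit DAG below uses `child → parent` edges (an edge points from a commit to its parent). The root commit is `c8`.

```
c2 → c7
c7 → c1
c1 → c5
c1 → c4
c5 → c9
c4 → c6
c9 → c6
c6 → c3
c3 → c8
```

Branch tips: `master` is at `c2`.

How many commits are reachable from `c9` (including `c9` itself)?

4

Walking parent pointers from c9: reachable set = {c3, c6, c8, c9}.
That is 4 commits.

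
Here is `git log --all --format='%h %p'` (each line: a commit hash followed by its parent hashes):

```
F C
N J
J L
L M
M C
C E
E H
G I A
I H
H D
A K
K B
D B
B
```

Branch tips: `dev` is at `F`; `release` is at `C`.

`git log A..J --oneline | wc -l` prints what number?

7

Reachable from J: {B, C, D, E, H, J, L, M}.
Reachable from A: {A, B, K}.
In J's history but not A's: {C, D, E, H, J, L, M} — 7 commits.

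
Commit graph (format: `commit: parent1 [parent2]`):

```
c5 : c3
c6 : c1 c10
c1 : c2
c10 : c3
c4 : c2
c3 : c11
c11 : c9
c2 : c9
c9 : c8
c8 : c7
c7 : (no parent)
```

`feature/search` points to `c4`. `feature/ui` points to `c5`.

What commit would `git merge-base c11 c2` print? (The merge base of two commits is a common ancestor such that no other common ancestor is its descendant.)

Ancestors of c11: {c11, c7, c8, c9}.
Ancestors of c2: {c2, c7, c8, c9}.
Common ancestors: {c7, c8, c9}.
Among these, c9 is not an ancestor of any other common ancestor — it is the merge base.

c9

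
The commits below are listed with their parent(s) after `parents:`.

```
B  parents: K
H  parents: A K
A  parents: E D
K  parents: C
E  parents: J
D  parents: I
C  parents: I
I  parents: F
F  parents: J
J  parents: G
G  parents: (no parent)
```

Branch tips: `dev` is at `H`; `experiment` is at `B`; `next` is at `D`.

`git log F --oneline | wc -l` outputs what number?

Walking parent pointers from F: reachable set = {F, G, J}.
That is 3 commits.

3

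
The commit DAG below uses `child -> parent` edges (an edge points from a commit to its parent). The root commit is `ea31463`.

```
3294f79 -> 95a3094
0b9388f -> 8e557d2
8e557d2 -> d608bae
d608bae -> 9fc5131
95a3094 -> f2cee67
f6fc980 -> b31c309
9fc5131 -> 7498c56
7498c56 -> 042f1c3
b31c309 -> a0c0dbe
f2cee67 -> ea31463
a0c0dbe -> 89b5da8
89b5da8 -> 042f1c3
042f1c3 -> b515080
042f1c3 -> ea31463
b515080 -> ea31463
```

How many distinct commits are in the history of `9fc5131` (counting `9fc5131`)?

5

Walking parent pointers from 9fc5131: reachable set = {042f1c3, 7498c56, 9fc5131, b515080, ea31463}.
That is 5 commits.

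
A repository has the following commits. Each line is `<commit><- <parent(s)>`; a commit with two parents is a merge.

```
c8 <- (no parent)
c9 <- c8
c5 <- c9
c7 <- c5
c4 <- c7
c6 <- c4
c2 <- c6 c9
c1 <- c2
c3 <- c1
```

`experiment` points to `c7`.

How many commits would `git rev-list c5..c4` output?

Reachable from c4: {c4, c5, c7, c8, c9}.
Reachable from c5: {c5, c8, c9}.
In c4's history but not c5's: {c4, c7} — 2 commits.

2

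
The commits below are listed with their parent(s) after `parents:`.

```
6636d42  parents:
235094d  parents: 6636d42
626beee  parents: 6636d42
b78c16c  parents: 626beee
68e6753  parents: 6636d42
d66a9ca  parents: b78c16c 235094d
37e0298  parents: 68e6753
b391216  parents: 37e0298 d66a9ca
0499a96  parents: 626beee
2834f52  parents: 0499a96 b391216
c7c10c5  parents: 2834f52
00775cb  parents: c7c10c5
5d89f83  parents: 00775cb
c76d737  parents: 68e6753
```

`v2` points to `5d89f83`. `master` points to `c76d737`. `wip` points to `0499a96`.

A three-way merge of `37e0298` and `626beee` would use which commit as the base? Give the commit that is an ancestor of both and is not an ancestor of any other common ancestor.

6636d42

Ancestors of 37e0298: {37e0298, 6636d42, 68e6753}.
Ancestors of 626beee: {626beee, 6636d42}.
Common ancestors: {6636d42}.
The only common ancestor is 6636d42, so it is the merge base.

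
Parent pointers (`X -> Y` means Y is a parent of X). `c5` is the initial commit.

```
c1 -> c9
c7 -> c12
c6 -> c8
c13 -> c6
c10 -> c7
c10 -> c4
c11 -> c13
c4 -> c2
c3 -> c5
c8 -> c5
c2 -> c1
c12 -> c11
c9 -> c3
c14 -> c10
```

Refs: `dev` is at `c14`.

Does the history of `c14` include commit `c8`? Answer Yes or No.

Yes

Ancestors of c14 (commits reachable by following parents): {c1, c10, c11, c12, c13, c14, c2, c3, c4, c5, c6, c7, c8, c9}.
c8 is in that set, so it is an ancestor of c14.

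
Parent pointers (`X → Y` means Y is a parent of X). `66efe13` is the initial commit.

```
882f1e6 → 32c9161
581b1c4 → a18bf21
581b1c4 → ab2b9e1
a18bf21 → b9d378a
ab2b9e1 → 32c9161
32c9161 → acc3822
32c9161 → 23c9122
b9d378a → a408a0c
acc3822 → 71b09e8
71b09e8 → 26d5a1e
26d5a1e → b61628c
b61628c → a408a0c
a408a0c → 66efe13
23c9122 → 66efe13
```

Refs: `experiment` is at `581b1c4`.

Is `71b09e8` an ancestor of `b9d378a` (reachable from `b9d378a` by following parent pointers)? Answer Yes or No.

No

Ancestors of b9d378a: {66efe13, a408a0c, b9d378a}.
71b09e8 is not in that set, so it is not an ancestor of b9d378a.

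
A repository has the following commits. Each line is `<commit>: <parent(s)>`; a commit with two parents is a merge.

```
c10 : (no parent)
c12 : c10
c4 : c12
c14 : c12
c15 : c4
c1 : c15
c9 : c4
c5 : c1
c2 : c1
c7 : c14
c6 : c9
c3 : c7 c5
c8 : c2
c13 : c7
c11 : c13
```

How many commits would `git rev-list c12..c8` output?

5

Reachable from c8: {c1, c10, c12, c15, c2, c4, c8}.
Reachable from c12: {c10, c12}.
In c8's history but not c12's: {c1, c15, c2, c4, c8} — 5 commits.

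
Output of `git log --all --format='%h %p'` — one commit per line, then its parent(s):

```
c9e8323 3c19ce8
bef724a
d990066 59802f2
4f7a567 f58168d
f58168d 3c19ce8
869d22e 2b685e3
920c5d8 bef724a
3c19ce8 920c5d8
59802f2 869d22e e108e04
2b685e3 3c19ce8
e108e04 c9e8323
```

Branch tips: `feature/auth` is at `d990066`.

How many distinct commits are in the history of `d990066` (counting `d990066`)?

9

Walking parent pointers from d990066: reachable set = {2b685e3, 3c19ce8, 59802f2, 869d22e, 920c5d8, bef724a, c9e8323, d990066, e108e04}.
That is 9 commits.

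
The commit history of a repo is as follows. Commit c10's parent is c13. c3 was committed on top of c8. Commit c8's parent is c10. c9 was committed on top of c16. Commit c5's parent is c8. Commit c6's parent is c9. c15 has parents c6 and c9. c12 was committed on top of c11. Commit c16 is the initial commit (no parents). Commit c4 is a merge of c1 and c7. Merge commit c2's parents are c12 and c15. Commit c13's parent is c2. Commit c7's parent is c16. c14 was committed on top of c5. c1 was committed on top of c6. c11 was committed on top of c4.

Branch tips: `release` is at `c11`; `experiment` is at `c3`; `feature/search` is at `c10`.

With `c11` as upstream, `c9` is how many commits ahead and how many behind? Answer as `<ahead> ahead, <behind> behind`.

0 ahead, 5 behind

Reachable from c9: {c16, c9}.
Reachable from c11: {c1, c11, c16, c4, c6, c7, c9}.
Only in c9's history (ahead): {} — 0.
Only in c11's history (behind): {c1, c11, c4, c6, c7} — 5.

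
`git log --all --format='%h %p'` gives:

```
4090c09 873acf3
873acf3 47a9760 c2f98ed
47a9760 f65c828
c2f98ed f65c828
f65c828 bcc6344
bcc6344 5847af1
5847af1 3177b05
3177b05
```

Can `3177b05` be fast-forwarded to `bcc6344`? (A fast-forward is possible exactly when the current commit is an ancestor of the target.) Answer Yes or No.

A fast-forward from 3177b05 to bcc6344 is possible iff 3177b05 is an ancestor of bcc6344.
Ancestors of bcc6344: {3177b05, 5847af1, bcc6344}.
3177b05 is among them, so fast-forward is possible.

Yes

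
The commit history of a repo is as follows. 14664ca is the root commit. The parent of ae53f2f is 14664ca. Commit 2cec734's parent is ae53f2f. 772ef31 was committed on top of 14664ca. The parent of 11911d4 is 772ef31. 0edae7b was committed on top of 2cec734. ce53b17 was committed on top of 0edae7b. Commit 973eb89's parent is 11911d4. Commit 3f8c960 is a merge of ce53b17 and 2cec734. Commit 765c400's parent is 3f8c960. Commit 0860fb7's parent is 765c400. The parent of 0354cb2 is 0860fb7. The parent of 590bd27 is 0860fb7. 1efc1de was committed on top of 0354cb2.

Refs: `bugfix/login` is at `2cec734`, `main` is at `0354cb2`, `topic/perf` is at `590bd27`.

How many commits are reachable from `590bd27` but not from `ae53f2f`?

Reachable from 590bd27: {0860fb7, 0edae7b, 14664ca, 2cec734, 3f8c960, 590bd27, 765c400, ae53f2f, ce53b17}.
Reachable from ae53f2f: {14664ca, ae53f2f}.
In 590bd27's history but not ae53f2f's: {0860fb7, 0edae7b, 2cec734, 3f8c960, 590bd27, 765c400, ce53b17} — 7 commits.

7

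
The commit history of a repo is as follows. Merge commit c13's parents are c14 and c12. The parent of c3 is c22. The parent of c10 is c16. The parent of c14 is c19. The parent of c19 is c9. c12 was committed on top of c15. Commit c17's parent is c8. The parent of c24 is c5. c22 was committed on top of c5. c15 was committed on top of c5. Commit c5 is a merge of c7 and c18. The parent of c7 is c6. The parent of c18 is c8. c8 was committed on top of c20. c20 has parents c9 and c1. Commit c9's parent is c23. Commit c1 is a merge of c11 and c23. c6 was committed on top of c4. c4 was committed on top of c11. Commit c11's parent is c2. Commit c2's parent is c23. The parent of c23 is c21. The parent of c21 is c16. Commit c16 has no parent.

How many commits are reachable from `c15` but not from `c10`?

Reachable from c15: {c1, c11, c15, c16, c18, c2, c20, c21, c23, c4, c5, c6, c7, c8, c9}.
Reachable from c10: {c10, c16}.
In c15's history but not c10's: {c1, c11, c15, c18, c2, c20, c21, c23, c4, c5, c6, c7, c8, c9} — 14 commits.

14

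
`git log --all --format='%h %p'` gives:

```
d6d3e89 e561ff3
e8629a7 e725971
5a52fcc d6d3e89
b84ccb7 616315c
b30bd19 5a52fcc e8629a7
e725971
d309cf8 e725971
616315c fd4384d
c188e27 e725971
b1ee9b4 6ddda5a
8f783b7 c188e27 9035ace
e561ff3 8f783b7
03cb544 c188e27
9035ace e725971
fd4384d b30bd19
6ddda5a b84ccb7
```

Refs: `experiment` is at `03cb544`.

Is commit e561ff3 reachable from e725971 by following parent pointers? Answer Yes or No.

Ancestors of e725971: {e725971}.
e561ff3 is not in that set, so it is not an ancestor of e725971.

No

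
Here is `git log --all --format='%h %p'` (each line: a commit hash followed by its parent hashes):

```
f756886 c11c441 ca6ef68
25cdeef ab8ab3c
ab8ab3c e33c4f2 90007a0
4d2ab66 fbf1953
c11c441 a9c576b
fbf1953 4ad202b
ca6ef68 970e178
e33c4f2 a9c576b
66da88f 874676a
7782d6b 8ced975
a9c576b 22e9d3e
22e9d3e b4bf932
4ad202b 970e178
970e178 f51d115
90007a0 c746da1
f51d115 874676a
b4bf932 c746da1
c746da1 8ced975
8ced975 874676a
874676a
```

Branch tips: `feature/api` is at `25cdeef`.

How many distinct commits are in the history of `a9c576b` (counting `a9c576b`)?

Walking parent pointers from a9c576b: reachable set = {22e9d3e, 874676a, 8ced975, a9c576b, b4bf932, c746da1}.
That is 6 commits.

6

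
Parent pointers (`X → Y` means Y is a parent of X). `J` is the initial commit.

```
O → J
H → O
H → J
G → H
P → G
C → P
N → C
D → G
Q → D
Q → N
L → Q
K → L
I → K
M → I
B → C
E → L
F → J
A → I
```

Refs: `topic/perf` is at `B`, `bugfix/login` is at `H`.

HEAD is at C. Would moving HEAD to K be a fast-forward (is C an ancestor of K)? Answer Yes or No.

A fast-forward from C to K is possible iff C is an ancestor of K.
Ancestors of K: {C, D, G, H, J, K, L, N, O, P, Q}.
C is among them, so fast-forward is possible.

Yes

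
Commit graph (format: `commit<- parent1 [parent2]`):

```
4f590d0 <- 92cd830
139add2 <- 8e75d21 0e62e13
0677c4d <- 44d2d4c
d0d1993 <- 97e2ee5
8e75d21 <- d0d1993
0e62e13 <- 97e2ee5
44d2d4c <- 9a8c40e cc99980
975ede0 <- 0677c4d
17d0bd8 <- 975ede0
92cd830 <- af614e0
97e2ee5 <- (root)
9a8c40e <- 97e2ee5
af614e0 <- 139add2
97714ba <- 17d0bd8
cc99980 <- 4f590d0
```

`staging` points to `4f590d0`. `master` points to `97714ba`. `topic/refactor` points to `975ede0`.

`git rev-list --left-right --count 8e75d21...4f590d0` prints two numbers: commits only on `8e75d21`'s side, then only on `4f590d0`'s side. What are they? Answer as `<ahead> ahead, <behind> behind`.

Reachable from 8e75d21: {8e75d21, 97e2ee5, d0d1993}.
Reachable from 4f590d0: {0e62e13, 139add2, 4f590d0, 8e75d21, 92cd830, 97e2ee5, af614e0, d0d1993}.
Only in 8e75d21's history (ahead): {} — 0.
Only in 4f590d0's history (behind): {0e62e13, 139add2, 4f590d0, 92cd830, af614e0} — 5.

0 ahead, 5 behind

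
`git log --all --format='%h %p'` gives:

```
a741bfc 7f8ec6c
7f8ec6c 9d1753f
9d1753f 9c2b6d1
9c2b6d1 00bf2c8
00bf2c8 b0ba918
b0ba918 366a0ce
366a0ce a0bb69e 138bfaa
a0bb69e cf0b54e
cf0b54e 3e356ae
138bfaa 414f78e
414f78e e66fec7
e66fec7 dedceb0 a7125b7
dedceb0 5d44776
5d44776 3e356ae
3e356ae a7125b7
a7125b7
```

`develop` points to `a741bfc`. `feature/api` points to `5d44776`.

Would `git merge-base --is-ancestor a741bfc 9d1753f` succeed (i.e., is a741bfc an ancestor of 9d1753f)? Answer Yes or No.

No

Ancestors of 9d1753f: {00bf2c8, 138bfaa, 366a0ce, 3e356ae, 414f78e, 5d44776, 9c2b6d1, 9d1753f, a0bb69e, a7125b7, b0ba918, cf0b54e, dedceb0, e66fec7}.
a741bfc is not in that set, so it is not an ancestor of 9d1753f.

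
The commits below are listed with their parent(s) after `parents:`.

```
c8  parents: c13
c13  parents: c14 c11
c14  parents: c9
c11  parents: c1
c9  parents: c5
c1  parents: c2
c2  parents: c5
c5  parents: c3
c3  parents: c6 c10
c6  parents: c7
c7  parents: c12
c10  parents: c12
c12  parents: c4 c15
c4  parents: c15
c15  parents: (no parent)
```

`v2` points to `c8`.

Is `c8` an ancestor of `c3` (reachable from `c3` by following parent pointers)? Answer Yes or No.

Ancestors of c3: {c10, c12, c15, c3, c4, c6, c7}.
c8 is not in that set, so it is not an ancestor of c3.

No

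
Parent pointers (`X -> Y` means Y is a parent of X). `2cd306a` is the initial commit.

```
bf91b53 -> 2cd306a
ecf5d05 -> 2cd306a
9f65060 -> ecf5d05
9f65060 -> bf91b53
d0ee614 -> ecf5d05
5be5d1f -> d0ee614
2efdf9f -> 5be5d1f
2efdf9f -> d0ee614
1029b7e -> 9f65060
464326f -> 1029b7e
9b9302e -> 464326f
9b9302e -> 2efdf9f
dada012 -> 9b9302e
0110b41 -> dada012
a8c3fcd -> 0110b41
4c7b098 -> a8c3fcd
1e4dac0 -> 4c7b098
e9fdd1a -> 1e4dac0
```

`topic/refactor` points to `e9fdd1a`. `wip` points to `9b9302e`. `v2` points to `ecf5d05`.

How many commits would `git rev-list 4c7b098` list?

14

Walking parent pointers from 4c7b098: reachable set = {0110b41, 1029b7e, 2cd306a, 2efdf9f, 464326f, 4c7b098, 5be5d1f, 9b9302e, 9f65060, a8c3fcd, bf91b53, d0ee614, dada012, ecf5d05}.
That is 14 commits.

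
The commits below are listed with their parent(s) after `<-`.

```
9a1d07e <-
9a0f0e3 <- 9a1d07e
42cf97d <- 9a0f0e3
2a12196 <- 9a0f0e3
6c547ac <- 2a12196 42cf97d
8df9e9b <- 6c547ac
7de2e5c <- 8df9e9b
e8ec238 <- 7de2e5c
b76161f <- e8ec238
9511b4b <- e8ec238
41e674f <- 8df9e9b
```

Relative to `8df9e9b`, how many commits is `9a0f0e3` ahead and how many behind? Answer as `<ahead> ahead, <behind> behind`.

Reachable from 9a0f0e3: {9a0f0e3, 9a1d07e}.
Reachable from 8df9e9b: {2a12196, 42cf97d, 6c547ac, 8df9e9b, 9a0f0e3, 9a1d07e}.
Only in 9a0f0e3's history (ahead): {} — 0.
Only in 8df9e9b's history (behind): {2a12196, 42cf97d, 6c547ac, 8df9e9b} — 4.

0 ahead, 4 behind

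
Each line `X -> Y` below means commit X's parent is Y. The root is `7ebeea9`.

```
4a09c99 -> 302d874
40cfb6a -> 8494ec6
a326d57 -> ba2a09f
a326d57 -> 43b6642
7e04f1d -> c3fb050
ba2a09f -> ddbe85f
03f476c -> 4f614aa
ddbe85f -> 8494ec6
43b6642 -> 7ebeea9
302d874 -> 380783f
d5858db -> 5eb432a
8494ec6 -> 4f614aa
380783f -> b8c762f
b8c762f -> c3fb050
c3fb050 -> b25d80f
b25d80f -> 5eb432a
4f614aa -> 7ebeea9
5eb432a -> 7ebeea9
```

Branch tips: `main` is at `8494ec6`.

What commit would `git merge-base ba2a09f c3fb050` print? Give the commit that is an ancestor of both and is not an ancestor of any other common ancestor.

7ebeea9

Ancestors of ba2a09f: {4f614aa, 7ebeea9, 8494ec6, ba2a09f, ddbe85f}.
Ancestors of c3fb050: {5eb432a, 7ebeea9, b25d80f, c3fb050}.
Common ancestors: {7ebeea9}.
The only common ancestor is 7ebeea9, so it is the merge base.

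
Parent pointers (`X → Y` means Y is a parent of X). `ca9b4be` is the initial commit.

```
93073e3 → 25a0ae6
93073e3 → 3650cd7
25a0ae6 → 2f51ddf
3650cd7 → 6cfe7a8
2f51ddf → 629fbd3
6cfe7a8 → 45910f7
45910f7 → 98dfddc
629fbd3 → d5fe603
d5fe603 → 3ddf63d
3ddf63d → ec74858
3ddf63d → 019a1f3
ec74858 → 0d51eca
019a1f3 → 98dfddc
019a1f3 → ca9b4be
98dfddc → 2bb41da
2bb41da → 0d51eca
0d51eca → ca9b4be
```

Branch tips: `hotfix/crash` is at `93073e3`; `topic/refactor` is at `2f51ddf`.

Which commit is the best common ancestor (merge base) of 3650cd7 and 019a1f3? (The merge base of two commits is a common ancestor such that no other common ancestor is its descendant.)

Ancestors of 3650cd7: {0d51eca, 2bb41da, 3650cd7, 45910f7, 6cfe7a8, 98dfddc, ca9b4be}.
Ancestors of 019a1f3: {019a1f3, 0d51eca, 2bb41da, 98dfddc, ca9b4be}.
Common ancestors: {0d51eca, 2bb41da, 98dfddc, ca9b4be}.
Among these, 98dfddc is not an ancestor of any other common ancestor — it is the merge base.

98dfddc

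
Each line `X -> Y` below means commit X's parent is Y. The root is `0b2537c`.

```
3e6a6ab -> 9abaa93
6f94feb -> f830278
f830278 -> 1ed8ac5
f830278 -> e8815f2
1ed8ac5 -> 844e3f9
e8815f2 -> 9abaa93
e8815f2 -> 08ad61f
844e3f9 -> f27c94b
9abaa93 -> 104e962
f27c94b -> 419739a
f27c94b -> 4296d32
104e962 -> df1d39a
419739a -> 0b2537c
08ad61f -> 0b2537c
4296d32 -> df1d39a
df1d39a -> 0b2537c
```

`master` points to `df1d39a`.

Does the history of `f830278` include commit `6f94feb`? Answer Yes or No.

Ancestors of f830278: {08ad61f, 0b2537c, 104e962, 1ed8ac5, 419739a, 4296d32, 844e3f9, 9abaa93, df1d39a, e8815f2, f27c94b, f830278}.
6f94feb is not in that set, so it is not an ancestor of f830278.

No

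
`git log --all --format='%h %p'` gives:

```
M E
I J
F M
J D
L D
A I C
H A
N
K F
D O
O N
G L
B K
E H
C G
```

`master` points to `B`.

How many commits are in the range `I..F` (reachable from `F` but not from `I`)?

Reachable from F: {A, C, D, E, F, G, H, I, J, L, M, N, O}.
Reachable from I: {D, I, J, N, O}.
In F's history but not I's: {A, C, E, F, G, H, L, M} — 8 commits.

8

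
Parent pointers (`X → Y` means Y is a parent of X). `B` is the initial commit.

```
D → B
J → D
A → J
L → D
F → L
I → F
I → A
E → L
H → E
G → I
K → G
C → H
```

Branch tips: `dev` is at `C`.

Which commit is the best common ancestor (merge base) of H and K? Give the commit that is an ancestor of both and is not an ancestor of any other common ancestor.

L

Ancestors of H: {B, D, E, H, L}.
Ancestors of K: {A, B, D, F, G, I, J, K, L}.
Common ancestors: {B, D, L}.
Among these, L is not an ancestor of any other common ancestor — it is the merge base.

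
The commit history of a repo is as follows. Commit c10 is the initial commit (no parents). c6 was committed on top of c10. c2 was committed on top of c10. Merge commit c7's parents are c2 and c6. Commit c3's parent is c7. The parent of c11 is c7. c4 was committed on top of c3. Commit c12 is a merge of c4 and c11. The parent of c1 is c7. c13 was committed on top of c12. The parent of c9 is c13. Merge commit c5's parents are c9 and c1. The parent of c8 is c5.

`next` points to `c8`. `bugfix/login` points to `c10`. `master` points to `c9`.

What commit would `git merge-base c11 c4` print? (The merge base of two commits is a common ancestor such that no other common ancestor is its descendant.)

Ancestors of c11: {c10, c11, c2, c6, c7}.
Ancestors of c4: {c10, c2, c3, c4, c6, c7}.
Common ancestors: {c10, c2, c6, c7}.
Among these, c7 is not an ancestor of any other common ancestor — it is the merge base.

c7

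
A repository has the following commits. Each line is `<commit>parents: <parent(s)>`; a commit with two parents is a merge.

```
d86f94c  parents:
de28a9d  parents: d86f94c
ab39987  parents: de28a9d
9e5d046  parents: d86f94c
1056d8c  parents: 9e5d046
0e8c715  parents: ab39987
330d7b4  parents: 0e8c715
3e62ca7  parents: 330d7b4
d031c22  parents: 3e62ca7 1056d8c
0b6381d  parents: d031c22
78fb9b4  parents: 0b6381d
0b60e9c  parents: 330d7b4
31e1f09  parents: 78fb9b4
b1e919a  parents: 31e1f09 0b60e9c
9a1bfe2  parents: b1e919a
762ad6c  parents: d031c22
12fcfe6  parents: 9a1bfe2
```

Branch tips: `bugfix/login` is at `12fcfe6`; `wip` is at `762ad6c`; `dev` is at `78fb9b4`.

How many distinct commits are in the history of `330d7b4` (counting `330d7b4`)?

Walking parent pointers from 330d7b4: reachable set = {0e8c715, 330d7b4, ab39987, d86f94c, de28a9d}.
That is 5 commits.

5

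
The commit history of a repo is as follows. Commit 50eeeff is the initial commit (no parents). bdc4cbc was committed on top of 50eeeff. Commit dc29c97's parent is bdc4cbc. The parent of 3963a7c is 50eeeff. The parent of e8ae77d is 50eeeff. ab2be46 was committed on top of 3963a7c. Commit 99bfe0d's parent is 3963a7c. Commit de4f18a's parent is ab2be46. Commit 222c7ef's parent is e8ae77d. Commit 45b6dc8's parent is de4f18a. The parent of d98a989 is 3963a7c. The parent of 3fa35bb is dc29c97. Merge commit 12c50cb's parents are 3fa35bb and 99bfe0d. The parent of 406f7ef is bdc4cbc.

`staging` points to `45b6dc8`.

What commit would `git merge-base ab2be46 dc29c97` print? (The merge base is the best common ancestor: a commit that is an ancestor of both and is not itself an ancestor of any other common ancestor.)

Ancestors of ab2be46: {3963a7c, 50eeeff, ab2be46}.
Ancestors of dc29c97: {50eeeff, bdc4cbc, dc29c97}.
Common ancestors: {50eeeff}.
The only common ancestor is 50eeeff, so it is the merge base.

50eeeff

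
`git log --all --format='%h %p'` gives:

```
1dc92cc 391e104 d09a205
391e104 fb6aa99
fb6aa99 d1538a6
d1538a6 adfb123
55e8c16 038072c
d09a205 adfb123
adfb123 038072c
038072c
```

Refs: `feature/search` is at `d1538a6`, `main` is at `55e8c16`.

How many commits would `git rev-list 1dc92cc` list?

7

Walking parent pointers from 1dc92cc: reachable set = {038072c, 1dc92cc, 391e104, adfb123, d09a205, d1538a6, fb6aa99}.
That is 7 commits.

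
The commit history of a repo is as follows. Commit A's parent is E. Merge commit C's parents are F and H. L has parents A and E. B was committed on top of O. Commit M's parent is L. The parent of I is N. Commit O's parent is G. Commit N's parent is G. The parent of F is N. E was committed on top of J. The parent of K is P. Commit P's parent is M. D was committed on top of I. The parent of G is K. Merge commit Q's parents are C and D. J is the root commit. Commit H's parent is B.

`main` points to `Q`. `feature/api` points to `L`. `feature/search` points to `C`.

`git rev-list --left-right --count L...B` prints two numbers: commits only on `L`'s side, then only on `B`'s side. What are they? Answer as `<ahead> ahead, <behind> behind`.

Reachable from L: {A, E, J, L}.
Reachable from B: {A, B, E, G, J, K, L, M, O, P}.
Only in L's history (ahead): {} — 0.
Only in B's history (behind): {B, G, K, M, O, P} — 6.

0 ahead, 6 behind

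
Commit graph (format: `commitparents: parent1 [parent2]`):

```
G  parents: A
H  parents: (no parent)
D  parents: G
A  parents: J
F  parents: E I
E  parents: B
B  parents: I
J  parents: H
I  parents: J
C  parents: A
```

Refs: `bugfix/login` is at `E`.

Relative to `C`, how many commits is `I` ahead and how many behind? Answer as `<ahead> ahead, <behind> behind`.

1 ahead, 2 behind

Reachable from I: {H, I, J}.
Reachable from C: {A, C, H, J}.
Only in I's history (ahead): {I} — 1.
Only in C's history (behind): {A, C} — 2.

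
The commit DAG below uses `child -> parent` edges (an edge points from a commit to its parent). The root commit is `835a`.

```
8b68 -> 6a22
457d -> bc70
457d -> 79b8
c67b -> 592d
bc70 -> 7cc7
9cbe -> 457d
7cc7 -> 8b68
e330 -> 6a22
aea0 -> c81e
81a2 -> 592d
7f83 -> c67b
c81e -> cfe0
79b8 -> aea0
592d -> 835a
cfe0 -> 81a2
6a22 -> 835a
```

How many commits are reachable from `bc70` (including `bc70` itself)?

5

Walking parent pointers from bc70: reachable set = {6a22, 7cc7, 835a, 8b68, bc70}.
That is 5 commits.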